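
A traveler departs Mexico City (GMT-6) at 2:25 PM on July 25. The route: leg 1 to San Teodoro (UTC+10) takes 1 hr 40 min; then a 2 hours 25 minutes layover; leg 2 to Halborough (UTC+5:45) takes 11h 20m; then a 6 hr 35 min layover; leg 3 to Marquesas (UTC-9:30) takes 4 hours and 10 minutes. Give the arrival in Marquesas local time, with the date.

1:05 PM on July 26

Convert departure to UTC: 2:25 PM + 6:00 = 8:25 PM UTC on Jul 25.
Add 1 hour and 40 minutes leg 1 → 10:05 PM UTC.
Add 2 hours 25 minutes layover in San Teodoro → 12:30 AM UTC (Jul 26).
Add 11 hours and 20 minutes leg 2 → 11:50 AM UTC.
Add 6 hours 35 minutes layover in Halborough → 6:25 PM UTC.
Add 4 hours 10 minutes leg 3 → 10:35 PM UTC.
Marquesas is UTC−9:30, so local arrival = 10:35 PM − 9:30 = 1:05 PM on Jul 26.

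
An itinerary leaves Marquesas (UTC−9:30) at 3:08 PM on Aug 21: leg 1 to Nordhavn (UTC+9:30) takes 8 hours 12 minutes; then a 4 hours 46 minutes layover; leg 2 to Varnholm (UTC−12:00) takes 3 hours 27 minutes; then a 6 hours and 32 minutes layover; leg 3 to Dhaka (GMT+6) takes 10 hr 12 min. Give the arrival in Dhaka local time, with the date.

Convert departure to UTC: 3:08 PM + 9:30 = 12:38 AM UTC on Aug 22.
Add 8 hours 12 minutes leg 1 → 8:50 AM UTC.
Add 4 hours 46 minutes layover in Nordhavn → 1:36 PM UTC.
Add 3 hours and 27 minutes leg 2 → 5:03 PM UTC.
Add 6 hours and 32 minutes layover in Varnholm → 11:35 PM UTC.
Add 10 hours 12 minutes leg 3 → 9:47 AM UTC (Aug 23).
Dhaka is UTC+6:00, so local arrival = 9:47 AM + 6:00 = 3:47 PM on Aug 23.

3:47 PM on Aug 23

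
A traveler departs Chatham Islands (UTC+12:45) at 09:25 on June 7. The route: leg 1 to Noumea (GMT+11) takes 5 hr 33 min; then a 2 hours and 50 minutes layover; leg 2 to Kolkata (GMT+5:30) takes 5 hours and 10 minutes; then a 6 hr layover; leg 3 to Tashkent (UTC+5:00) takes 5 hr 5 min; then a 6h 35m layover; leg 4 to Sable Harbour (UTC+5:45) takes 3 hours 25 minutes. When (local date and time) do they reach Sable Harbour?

13:03 on June 8

Convert departure to UTC: 09:25 − 12:45 = 20:40 UTC on Jun 6.
Add 5 hours 33 minutes leg 1 → 02:13 UTC (Jun 7).
Add 2 hours and 50 minutes layover in Noumea → 05:03 UTC.
Add 5 hours and 10 minutes leg 2 → 10:13 UTC.
Add 6 hours layover in Kolkata → 16:13 UTC.
Add 5 hours 5 minutes leg 3 → 21:18 UTC.
Add 6 hours and 35 minutes layover in Tashkent → 03:53 UTC (Jun 8).
Add 3 hours and 25 minutes leg 4 → 07:18 UTC.
Sable Harbour is UTC+5:45, so local arrival = 07:18 + 5:45 = 13:03 on Jun 8.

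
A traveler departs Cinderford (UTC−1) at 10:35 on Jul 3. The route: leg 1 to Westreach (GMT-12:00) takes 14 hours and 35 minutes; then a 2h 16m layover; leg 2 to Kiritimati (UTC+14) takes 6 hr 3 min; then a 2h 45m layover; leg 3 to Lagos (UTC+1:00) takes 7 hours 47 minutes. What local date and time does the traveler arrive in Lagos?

Convert departure to UTC: 10:35 + 1:00 = 11:35 UTC on Jul 3.
Add 14 hours 35 minutes leg 1 → 02:10 UTC (Jul 4).
Add 2 hours 16 minutes layover in Westreach → 04:26 UTC.
Add 6 hours and 3 minutes leg 2 → 10:29 UTC.
Add 2 hours 45 minutes layover in Kiritimati → 13:14 UTC.
Add 7 hours and 47 minutes leg 3 → 21:01 UTC.
Lagos is UTC+1:00, so local arrival = 21:01 + 1:00 = 22:01 on Jul 4.

22:01 on July 4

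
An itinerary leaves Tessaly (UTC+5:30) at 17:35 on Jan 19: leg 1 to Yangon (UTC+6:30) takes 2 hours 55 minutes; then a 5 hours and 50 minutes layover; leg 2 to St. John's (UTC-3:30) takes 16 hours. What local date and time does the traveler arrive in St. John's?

09:20 on Jan 20

Convert departure to UTC: 17:35 − 5:30 = 12:05 UTC on Jan 19.
Add 2 hours 55 minutes leg 1 → 15:00 UTC.
Add 5 hours and 50 minutes layover in Yangon → 20:50 UTC.
Add 16 hours leg 2 → 12:50 UTC (Jan 20).
St. John's is UTC−3:30, so local arrival = 12:50 − 3:30 = 09:20 on Jan 20.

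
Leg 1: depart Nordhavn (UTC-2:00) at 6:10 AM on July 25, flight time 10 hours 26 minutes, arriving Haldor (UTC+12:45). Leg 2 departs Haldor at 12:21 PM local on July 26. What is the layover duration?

5 hours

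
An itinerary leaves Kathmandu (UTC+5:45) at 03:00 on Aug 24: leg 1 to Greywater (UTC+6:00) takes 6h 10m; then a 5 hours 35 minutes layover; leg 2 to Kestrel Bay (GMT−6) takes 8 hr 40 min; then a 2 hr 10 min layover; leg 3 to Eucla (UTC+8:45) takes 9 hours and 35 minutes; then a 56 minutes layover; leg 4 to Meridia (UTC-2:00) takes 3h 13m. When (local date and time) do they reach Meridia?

07:34 on Aug 25

Convert departure to UTC: 03:00 − 5:45 = 21:15 UTC on Aug 23.
Add 6 hours and 10 minutes leg 1 → 03:25 UTC (Aug 24).
Add 5 hours 35 minutes layover in Greywater → 09:00 UTC.
Add 8 hours and 40 minutes leg 2 → 17:40 UTC.
Add 2 hours and 10 minutes layover in Kestrel Bay → 19:50 UTC.
Add 9 hours and 35 minutes leg 3 → 05:25 UTC (Aug 25).
Add 56 minutes layover in Eucla → 06:21 UTC.
Add 3 hours 13 minutes leg 4 → 09:34 UTC.
Meridia is UTC−2:00, so local arrival = 09:34 − 2:00 = 07:34 on Aug 25.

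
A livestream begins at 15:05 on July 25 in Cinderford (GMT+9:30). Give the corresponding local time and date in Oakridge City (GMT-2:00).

03:35 on July 25

In UTC: 15:05 − 9:30 = 05:35 on Jul 25.
Oakridge City is UTC−2:00: 05:35 − 2:00 = 03:35 on Jul 25.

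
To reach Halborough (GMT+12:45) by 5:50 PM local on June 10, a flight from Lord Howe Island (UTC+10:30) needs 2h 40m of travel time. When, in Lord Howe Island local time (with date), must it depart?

Target arrival in UTC: 5:50 PM − 12:45 = 5:05 AM on Jun 10.
Subtract 2 hours and 40 minutes → departure 2:25 AM UTC on Jun 10.
Lord Howe Island is UTC+10:30: 2:25 AM + 10:30 = 12:55 PM on Jun 10.

12:55 PM on June 10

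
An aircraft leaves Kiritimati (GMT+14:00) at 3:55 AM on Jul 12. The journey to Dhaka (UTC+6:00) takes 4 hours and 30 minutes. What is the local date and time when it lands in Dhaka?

12:25 AM on Jul 12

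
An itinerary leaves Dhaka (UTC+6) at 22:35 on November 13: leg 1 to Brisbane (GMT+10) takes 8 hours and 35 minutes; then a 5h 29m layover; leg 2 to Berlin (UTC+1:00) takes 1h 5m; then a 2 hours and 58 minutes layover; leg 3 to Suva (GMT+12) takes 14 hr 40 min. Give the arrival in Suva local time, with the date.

Convert departure to UTC: 22:35 − 6:00 = 16:35 UTC on Nov 13.
Add 8 hours and 35 minutes leg 1 → 01:10 UTC (Nov 14).
Add 5 hours and 29 minutes layover in Brisbane → 06:39 UTC.
Add 1 hour 5 minutes leg 2 → 07:44 UTC.
Add 2 hours and 58 minutes layover in Berlin → 10:42 UTC.
Add 14 hours 40 minutes leg 3 → 01:22 UTC (Nov 15).
Suva is UTC+12:00, so local arrival = 01:22 + 12:00 = 13:22 on Nov 15.

13:22 on November 15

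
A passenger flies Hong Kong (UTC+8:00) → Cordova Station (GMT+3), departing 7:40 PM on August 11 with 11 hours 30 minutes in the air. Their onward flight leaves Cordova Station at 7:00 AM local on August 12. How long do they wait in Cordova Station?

Convert departure to UTC: 7:40 PM − 8:00 = 11:40 AM UTC on Aug 11.
Add 11 hours and 30 minutes flight time → 11:10 PM UTC.
Cordova Station is UTC+3:00, so local arrival = 11:10 PM + 3:00 = 2:10 AM on Aug 12.
Layover = 7:00 AM − 2:10 AM = 4 hours 50 minutes.

4 hours 50 minutes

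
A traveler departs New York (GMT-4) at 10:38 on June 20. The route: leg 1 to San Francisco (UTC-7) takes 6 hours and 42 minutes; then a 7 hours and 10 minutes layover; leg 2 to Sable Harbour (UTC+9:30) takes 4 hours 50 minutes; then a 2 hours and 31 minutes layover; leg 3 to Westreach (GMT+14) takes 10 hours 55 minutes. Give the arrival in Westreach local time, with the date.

12:46 on June 22

Convert departure to UTC: 10:38 + 4:00 = 14:38 UTC on Jun 20.
Add 6 hours and 42 minutes leg 1 → 21:20 UTC.
Add 7 hours 10 minutes layover in San Francisco → 04:30 UTC (Jun 21).
Add 4 hours and 50 minutes leg 2 → 09:20 UTC.
Add 2 hours 31 minutes layover in Sable Harbour → 11:51 UTC.
Add 10 hours 55 minutes leg 3 → 22:46 UTC.
Westreach is UTC+14:00, so local arrival = 22:46 + 14:00 = 12:46 on Jun 22.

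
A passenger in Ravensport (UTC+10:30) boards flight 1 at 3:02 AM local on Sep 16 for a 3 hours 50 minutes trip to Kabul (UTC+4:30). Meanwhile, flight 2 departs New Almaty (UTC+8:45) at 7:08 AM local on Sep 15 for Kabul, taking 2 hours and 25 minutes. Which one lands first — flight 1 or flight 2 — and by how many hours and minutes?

the second, by 19 hours 34 minutes

Flight 1 in UTC: 3:02 AM − 10:30 = 4:32 PM on Sep 15.
+3 hours 50 minutes → arrive 8:22 PM UTC on Sep 15.
Flight 2 in UTC: 7:08 AM − 8:45 = 10:23 PM on Sep 14.
+2 hours 25 minutes → arrive 12:48 AM UTC on Sep 15.
Flight 2 lands earlier by 19 hours 34 minutes.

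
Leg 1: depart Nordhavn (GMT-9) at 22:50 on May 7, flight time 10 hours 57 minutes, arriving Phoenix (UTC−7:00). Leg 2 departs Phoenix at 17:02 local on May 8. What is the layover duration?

5 hours 15 minutes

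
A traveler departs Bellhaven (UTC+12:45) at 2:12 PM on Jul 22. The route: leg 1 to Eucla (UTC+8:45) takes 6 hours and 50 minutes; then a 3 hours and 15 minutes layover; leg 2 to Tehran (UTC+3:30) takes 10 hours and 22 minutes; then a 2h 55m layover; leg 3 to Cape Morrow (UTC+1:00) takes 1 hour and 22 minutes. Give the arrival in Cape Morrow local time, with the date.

Convert departure to UTC: 2:12 PM − 12:45 = 1:27 AM UTC on Jul 22.
Add 6 hours 50 minutes leg 1 → 8:17 AM UTC.
Add 3 hours 15 minutes layover in Eucla → 11:32 AM UTC.
Add 10 hours 22 minutes leg 2 → 9:54 PM UTC.
Add 2 hours and 55 minutes layover in Tehran → 12:49 AM UTC (Jul 23).
Add 1 hour and 22 minutes leg 3 → 2:11 AM UTC.
Cape Morrow is UTC+1:00, so local arrival = 2:11 AM + 1:00 = 3:11 AM on Jul 23.

3:11 AM on July 23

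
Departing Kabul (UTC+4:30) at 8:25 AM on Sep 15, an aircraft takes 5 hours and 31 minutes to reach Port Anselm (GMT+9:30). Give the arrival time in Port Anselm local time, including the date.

Convert departure to UTC: 8:25 AM − 4:30 = 3:55 AM UTC on Sep 15.
Add 5 hours and 31 minutes travel time → 9:26 AM UTC.
Port Anselm is UTC+9:30, so local arrival = 9:26 AM + 9:30 = 6:56 PM on Sep 15.

6:56 PM on September 15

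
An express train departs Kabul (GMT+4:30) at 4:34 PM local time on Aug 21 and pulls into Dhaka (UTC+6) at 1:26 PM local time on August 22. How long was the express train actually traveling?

Departure in UTC: 4:34 PM − 4:30 = 12:04 PM on Aug 21.
Arrival in UTC: 1:26 PM − 6:00 = 7:26 AM on Aug 22.
Elapsed = 7:26 AM − 12:04 PM (+1 day) = 19 hours 22 minutes.

19 hours 22 minutes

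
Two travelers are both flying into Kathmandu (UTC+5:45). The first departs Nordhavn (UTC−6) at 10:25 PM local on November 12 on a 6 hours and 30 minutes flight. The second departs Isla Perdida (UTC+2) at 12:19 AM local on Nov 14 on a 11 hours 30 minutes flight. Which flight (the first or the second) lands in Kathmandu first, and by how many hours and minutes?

the first, by 22 hours 54 minutes

Flight 1 in UTC: 10:25 PM + 6:00 = 4:25 AM on Nov 13.
+6 hours and 30 minutes → arrive 10:55 AM UTC on Nov 13.
Flight 2 in UTC: 12:19 AM − 2:00 = 10:19 PM on Nov 13.
+11 hours and 30 minutes → arrive 9:49 AM UTC on Nov 14.
Flight 1 lands earlier by 22 hours 54 minutes.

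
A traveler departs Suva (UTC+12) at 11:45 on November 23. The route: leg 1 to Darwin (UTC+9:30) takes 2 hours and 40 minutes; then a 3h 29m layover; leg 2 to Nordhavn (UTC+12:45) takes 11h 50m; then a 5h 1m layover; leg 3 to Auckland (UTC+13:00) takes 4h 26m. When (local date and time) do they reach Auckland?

16:11 on Nov 24

Convert departure to UTC: 11:45 − 12:00 = 23:45 UTC on Nov 22.
Add 2 hours and 40 minutes leg 1 → 02:25 UTC (Nov 23).
Add 3 hours 29 minutes layover in Darwin → 05:54 UTC.
Add 11 hours and 50 minutes leg 2 → 17:44 UTC.
Add 5 hours and 1 minute layover in Nordhavn → 22:45 UTC.
Add 4 hours 26 minutes leg 3 → 03:11 UTC (Nov 24).
Auckland is UTC+13:00, so local arrival = 03:11 + 13:00 = 16:11 on Nov 24.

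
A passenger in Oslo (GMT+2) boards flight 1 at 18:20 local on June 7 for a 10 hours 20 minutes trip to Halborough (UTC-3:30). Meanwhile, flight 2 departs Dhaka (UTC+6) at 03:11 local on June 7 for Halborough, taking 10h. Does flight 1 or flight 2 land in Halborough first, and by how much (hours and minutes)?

Flight 1 in UTC: 18:20 − 2:00 = 16:20 on Jun 7.
+10 hours 20 minutes → arrive 02:40 UTC on Jun 8.
Flight 2 in UTC: 03:11 − 6:00 = 21:11 on Jun 6.
+10 hours → arrive 07:11 UTC on Jun 7.
Flight 2 lands earlier by 19 hours 29 minutes.

the second, by 19 hours 29 minutes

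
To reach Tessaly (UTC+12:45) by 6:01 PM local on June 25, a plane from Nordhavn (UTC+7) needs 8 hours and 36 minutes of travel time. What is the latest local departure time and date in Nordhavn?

3:40 AM on Jun 25

Target arrival in UTC: 6:01 PM − 12:45 = 5:16 AM on Jun 25.
Subtract 8 hours 36 minutes → departure 8:40 PM UTC on Jun 24.
Nordhavn is UTC+7:00: 8:40 PM + 7:00 = 3:40 AM on Jun 25.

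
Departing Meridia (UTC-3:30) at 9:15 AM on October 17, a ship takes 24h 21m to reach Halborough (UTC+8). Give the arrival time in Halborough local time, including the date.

Halborough is 11:30 ahead of Meridia.
After 24 hours and 21 minutes it is 9:36 AM (Oct 18) in Meridia.
Shift by the zone difference: 9:36 AM + 11:30 = 9:06 PM on Oct 18 in Halborough.

9:06 PM on October 18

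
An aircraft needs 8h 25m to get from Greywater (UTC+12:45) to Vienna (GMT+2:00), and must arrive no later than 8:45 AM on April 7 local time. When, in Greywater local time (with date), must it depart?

Target arrival in UTC: 8:45 AM − 2:00 = 6:45 AM on Apr 7.
Subtract 8 hours 25 minutes → departure 10:20 PM UTC on Apr 6.
Greywater is UTC+12:45: 10:20 PM + 12:45 = 11:05 AM on Apr 7.

11:05 AM on Apr 7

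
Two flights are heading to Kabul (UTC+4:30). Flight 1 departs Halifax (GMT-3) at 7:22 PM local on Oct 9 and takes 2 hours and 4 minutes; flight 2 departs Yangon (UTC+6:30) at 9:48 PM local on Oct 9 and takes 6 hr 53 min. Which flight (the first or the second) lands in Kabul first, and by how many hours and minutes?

the second, by 2 hours 15 minutes

Flight 1 in UTC: 7:22 PM + 3:00 = 10:22 PM on Oct 9.
+2 hours 4 minutes → arrive 12:26 AM UTC on Oct 10.
Flight 2 in UTC: 9:48 PM − 6:30 = 3:18 PM on Oct 9.
+6 hours and 53 minutes → arrive 10:11 PM UTC on Oct 9.
Flight 2 lands earlier by 2 hours 15 minutes.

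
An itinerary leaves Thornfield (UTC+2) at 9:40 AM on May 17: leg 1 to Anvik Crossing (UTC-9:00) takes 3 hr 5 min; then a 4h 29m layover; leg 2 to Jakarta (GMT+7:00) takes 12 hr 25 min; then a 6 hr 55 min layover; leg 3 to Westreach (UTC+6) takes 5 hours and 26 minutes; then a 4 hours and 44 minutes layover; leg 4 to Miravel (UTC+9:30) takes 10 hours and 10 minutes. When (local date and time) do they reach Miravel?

Convert departure to UTC: 9:40 AM − 2:00 = 7:40 AM UTC on May 17.
Add 3 hours and 5 minutes leg 1 → 10:45 AM UTC.
Add 4 hours 29 minutes layover in Anvik Crossing → 3:14 PM UTC.
Add 12 hours and 25 minutes leg 2 → 3:39 AM UTC (May 18).
Add 6 hours and 55 minutes layover in Jakarta → 10:34 AM UTC.
Add 5 hours and 26 minutes leg 3 → 4:00 PM UTC.
Add 4 hours 44 minutes layover in Westreach → 8:44 PM UTC.
Add 10 hours and 10 minutes leg 4 → 6:54 AM UTC (May 19).
Miravel is UTC+9:30, so local arrival = 6:54 AM + 9:30 = 4:24 PM on May 19.

4:24 PM on May 19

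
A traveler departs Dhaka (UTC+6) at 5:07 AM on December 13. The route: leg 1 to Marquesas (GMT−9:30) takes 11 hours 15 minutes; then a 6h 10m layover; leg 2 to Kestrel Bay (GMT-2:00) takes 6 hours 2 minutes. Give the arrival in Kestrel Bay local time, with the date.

8:34 PM on Dec 13

Convert departure to UTC: 5:07 AM − 6:00 = 11:07 PM UTC on Dec 12.
Add 11 hours and 15 minutes leg 1 → 10:22 AM UTC (Dec 13).
Add 6 hours 10 minutes layover in Marquesas → 4:32 PM UTC.
Add 6 hours and 2 minutes leg 2 → 10:34 PM UTC.
Kestrel Bay is UTC−2:00, so local arrival = 10:34 PM − 2:00 = 8:34 PM on Dec 13.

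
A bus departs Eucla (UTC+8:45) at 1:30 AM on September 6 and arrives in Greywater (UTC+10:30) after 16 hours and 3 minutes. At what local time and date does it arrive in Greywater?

Convert departure to UTC: 1:30 AM − 8:45 = 4:45 PM UTC on Sep 5.
Add 16 hours 3 minutes travel time → 8:48 AM UTC (Sep 6).
Greywater is UTC+10:30, so local arrival = 8:48 AM + 10:30 = 7:18 PM on Sep 6.

7:18 PM on Sep 6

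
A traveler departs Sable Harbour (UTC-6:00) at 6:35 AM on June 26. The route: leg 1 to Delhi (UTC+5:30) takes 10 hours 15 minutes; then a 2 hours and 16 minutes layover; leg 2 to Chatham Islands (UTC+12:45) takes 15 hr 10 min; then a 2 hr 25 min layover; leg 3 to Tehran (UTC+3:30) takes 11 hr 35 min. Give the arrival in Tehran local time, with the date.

Convert departure to UTC: 6:35 AM + 6:00 = 12:35 PM UTC on Jun 26.
Add 10 hours and 15 minutes leg 1 → 10:50 PM UTC.
Add 2 hours and 16 minutes layover in Delhi → 1:06 AM UTC (Jun 27).
Add 15 hours and 10 minutes leg 2 → 4:16 PM UTC.
Add 2 hours 25 minutes layover in Chatham Islands → 6:41 PM UTC.
Add 11 hours 35 minutes leg 3 → 6:16 AM UTC (Jun 28).
Tehran is UTC+3:30, so local arrival = 6:16 AM + 3:30 = 9:46 AM on Jun 28.

9:46 AM on Jun 28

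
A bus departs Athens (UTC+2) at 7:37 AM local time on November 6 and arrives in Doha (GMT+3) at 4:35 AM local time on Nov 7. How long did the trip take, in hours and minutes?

19 hours 58 minutes

Doha is 1:00 ahead of Athens.
Clock-face elapsed time (ignoring zones) is 20 hours 58 minutes.
Actual elapsed = 20 hours 58 minutes − 1:00 = 19 hours 58 minutes.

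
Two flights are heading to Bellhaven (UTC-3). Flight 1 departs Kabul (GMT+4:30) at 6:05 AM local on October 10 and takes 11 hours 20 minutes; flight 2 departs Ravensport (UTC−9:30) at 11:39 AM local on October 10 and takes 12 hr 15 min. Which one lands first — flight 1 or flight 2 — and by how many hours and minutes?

Flight 1 in UTC: 6:05 AM − 4:30 = 1:35 AM on Oct 10.
+11 hours and 20 minutes → arrive 12:55 PM UTC on Oct 10.
Flight 2 in UTC: 11:39 AM + 9:30 = 9:09 PM on Oct 10.
+12 hours and 15 minutes → arrive 9:24 AM UTC on Oct 11.
Flight 1 lands earlier by 20 hours 29 minutes.

the first, by 20 hours 29 minutes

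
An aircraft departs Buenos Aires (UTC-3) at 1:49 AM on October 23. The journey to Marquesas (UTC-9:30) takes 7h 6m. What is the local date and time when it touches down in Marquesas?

2:25 AM on October 23

Convert departure to UTC: 1:49 AM + 3:00 = 4:49 AM UTC on Oct 23.
Add 7 hours and 6 minutes travel time → 11:55 AM UTC.
Marquesas is UTC−9:30, so local arrival = 11:55 AM − 9:30 = 2:25 AM on Oct 23.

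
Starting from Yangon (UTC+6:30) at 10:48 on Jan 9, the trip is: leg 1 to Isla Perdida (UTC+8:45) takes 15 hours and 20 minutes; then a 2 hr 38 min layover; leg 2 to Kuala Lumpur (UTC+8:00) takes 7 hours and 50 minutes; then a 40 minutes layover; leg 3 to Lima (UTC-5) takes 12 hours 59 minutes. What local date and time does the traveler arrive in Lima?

14:45 on January 10

Convert departure to UTC: 10:48 − 6:30 = 04:18 UTC on Jan 9.
Add 15 hours 20 minutes leg 1 → 19:38 UTC.
Add 2 hours and 38 minutes layover in Isla Perdida → 22:16 UTC.
Add 7 hours 50 minutes leg 2 → 06:06 UTC (Jan 10).
Add 40 minutes layover in Kuala Lumpur → 06:46 UTC.
Add 12 hours and 59 minutes leg 3 → 19:45 UTC.
Lima is UTC−5:00, so local arrival = 19:45 − 5:00 = 14:45 on Jan 10.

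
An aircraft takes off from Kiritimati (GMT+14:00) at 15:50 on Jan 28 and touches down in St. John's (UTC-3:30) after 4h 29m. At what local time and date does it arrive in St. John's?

St. John's is 17:30 behind Kiritimati.
After 4 hours 29 minutes it is 20:19 in Kiritimati.
Shift by the zone difference: 20:19 − 17:30 = 02:49 on Jan 28 in St. John's.

02:49 on January 28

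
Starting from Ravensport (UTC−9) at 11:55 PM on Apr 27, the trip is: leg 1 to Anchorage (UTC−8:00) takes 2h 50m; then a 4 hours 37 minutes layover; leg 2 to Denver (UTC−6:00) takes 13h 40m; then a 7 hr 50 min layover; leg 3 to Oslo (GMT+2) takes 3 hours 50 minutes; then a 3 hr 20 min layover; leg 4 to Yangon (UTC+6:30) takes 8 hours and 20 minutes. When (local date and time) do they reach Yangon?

11:52 AM on April 30

Convert departure to UTC: 11:55 PM + 9:00 = 8:55 AM UTC on Apr 28.
Add 2 hours 50 minutes leg 1 → 11:45 AM UTC.
Add 4 hours 37 minutes layover in Anchorage → 4:22 PM UTC.
Add 13 hours 40 minutes leg 2 → 6:02 AM UTC (Apr 29).
Add 7 hours 50 minutes layover in Denver → 1:52 PM UTC.
Add 3 hours and 50 minutes leg 3 → 5:42 PM UTC.
Add 3 hours 20 minutes layover in Oslo → 9:02 PM UTC.
Add 8 hours 20 minutes leg 4 → 5:22 AM UTC (Apr 30).
Yangon is UTC+6:30, so local arrival = 5:22 AM + 6:30 = 11:52 AM on Apr 30.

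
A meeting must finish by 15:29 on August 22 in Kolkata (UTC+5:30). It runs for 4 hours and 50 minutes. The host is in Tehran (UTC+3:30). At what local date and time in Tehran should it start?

Target end time in UTC: 15:29 − 5:30 = 09:59 on Aug 22.
Subtract 4 hours 50 minutes → start 05:09 UTC on Aug 22.
Tehran is UTC+3:30: 05:09 + 3:30 = 08:39 on Aug 22.

08:39 on Aug 22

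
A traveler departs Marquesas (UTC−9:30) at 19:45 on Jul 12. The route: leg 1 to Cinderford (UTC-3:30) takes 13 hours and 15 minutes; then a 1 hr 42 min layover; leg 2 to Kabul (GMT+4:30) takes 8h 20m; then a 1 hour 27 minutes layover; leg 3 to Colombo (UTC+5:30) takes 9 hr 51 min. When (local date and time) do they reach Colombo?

Convert departure to UTC: 19:45 + 9:30 = 05:15 UTC on Jul 13.
Add 13 hours 15 minutes leg 1 → 18:30 UTC.
Add 1 hour 42 minutes layover in Cinderford → 20:12 UTC.
Add 8 hours and 20 minutes leg 2 → 04:32 UTC (Jul 14).
Add 1 hour and 27 minutes layover in Kabul → 05:59 UTC.
Add 9 hours 51 minutes leg 3 → 15:50 UTC.
Colombo is UTC+5:30, so local arrival = 15:50 + 5:30 = 21:20 on Jul 14.

21:20 on Jul 14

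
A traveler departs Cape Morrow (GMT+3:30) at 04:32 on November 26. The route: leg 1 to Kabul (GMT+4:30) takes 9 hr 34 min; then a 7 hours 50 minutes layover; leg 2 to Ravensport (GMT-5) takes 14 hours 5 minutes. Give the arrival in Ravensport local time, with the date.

03:31 on November 27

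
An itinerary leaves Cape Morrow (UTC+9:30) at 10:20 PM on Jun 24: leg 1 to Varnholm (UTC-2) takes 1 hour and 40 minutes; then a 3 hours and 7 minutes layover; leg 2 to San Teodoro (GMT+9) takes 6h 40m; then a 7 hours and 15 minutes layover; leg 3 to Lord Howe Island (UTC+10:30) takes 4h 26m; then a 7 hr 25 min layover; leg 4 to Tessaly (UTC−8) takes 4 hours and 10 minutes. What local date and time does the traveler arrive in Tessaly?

Convert departure to UTC: 10:20 PM − 9:30 = 12:50 PM UTC on Jun 24.
Add 1 hour and 40 minutes leg 1 → 2:30 PM UTC.
Add 3 hours and 7 minutes layover in Varnholm → 5:37 PM UTC.
Add 6 hours 40 minutes leg 2 → 12:17 AM UTC (Jun 25).
Add 7 hours 15 minutes layover in San Teodoro → 7:32 AM UTC.
Add 4 hours and 26 minutes leg 3 → 11:58 AM UTC.
Add 7 hours 25 minutes layover in Lord Howe Island → 7:23 PM UTC.
Add 4 hours 10 minutes leg 4 → 11:33 PM UTC.
Tessaly is UTC−8:00, so local arrival = 11:33 PM − 8:00 = 3:33 PM on Jun 25.

3:33 PM on June 25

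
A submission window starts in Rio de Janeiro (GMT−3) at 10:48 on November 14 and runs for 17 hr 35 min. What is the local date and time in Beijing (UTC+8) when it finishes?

15:23 on November 15

Beijing is 11:00 ahead of Rio de Janeiro.
After 17 hours 35 minutes it is 04:23 (Nov 15) in Rio de Janeiro.
Shift by the zone difference: 04:23 + 11:00 = 15:23 on Nov 15 in Beijing.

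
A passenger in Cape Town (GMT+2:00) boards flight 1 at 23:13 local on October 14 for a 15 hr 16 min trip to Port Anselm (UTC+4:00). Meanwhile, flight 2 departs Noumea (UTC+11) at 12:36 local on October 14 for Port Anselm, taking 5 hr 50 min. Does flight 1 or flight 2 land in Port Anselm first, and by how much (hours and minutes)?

Flight 1 in UTC: 23:13 − 2:00 = 21:13 on Oct 14.
+15 hours 16 minutes → arrive 12:29 UTC on Oct 15.
Flight 2 in UTC: 12:36 − 11:00 = 01:36 on Oct 14.
+5 hours 50 minutes → arrive 07:26 UTC on Oct 14.
Flight 2 lands earlier by 29 hours 3 minutes.

the second, by 29 hours 3 minutes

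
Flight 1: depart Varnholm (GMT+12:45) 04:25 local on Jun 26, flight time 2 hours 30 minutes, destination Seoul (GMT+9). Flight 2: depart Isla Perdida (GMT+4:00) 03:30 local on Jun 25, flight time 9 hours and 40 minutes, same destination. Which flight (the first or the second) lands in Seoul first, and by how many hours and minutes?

Flight 1 in UTC: 04:25 − 12:45 = 15:40 on Jun 25.
+2 hours 30 minutes → arrive 18:10 UTC on Jun 25.
Flight 2 in UTC: 03:30 − 4:00 = 23:30 on Jun 24.
+9 hours and 40 minutes → arrive 09:10 UTC on Jun 25.
Flight 2 lands earlier by 9 hours.

the second, by 9 hours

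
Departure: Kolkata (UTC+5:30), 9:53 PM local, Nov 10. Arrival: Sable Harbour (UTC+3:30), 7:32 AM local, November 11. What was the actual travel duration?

Departure in UTC: 9:53 PM − 5:30 = 4:23 PM on Nov 10.
Arrival in UTC: 7:32 AM − 3:30 = 4:02 AM on Nov 11.
Elapsed = 4:02 AM − 4:23 PM (+1 day) = 11 hours 39 minutes.

11 hours 39 minutes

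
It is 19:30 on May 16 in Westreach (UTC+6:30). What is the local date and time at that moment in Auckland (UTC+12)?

Auckland is 5:30 ahead of Westreach.
Shift by the zone difference: 19:30 + 5:30 = 01:00 on May 17 in Auckland.

01:00 on May 17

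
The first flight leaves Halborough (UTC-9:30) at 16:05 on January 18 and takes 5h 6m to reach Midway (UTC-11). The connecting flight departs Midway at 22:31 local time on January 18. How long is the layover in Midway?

2 hours 50 minutes

Convert departure to UTC: 16:05 + 9:30 = 01:35 UTC on Jan 19.
Add 5 hours 6 minutes flight time → 06:41 UTC.
Midway is UTC−11:00, so local arrival = 06:41 − 11:00 = 19:41 on Jan 18.
Layover = 22:31 − 19:41 = 2 hours 50 minutes.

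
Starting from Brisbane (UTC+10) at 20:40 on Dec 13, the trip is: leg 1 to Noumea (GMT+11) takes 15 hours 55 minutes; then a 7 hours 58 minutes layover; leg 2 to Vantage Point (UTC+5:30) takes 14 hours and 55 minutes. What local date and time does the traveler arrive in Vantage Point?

Convert departure to UTC: 20:40 − 10:00 = 10:40 UTC on Dec 13.
Add 15 hours 55 minutes leg 1 → 02:35 UTC (Dec 14).
Add 7 hours and 58 minutes layover in Noumea → 10:33 UTC.
Add 14 hours 55 minutes leg 2 → 01:28 UTC (Dec 15).
Vantage Point is UTC+5:30, so local arrival = 01:28 + 5:30 = 06:58 on Dec 15.

06:58 on Dec 15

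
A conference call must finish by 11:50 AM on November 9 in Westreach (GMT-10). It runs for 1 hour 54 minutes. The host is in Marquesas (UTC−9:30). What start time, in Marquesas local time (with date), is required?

Target end time in UTC: 11:50 AM + 10:00 = 9:50 PM on Nov 9.
Subtract 1 hour and 54 minutes → start 7:56 PM UTC on Nov 9.
Marquesas is UTC−9:30: 7:56 PM − 9:30 = 10:26 AM on Nov 9.

10:26 AM on November 9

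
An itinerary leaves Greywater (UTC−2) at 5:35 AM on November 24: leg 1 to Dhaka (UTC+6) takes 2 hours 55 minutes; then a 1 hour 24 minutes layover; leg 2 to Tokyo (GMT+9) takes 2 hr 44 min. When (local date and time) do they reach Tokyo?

Convert departure to UTC: 5:35 AM + 2:00 = 7:35 AM UTC on Nov 24.
Add 2 hours 55 minutes leg 1 → 10:30 AM UTC.
Add 1 hour and 24 minutes layover in Dhaka → 11:54 AM UTC.
Add 2 hours 44 minutes leg 2 → 2:38 PM UTC.
Tokyo is UTC+9:00, so local arrival = 2:38 PM + 9:00 = 11:38 PM on Nov 24.

11:38 PM on November 24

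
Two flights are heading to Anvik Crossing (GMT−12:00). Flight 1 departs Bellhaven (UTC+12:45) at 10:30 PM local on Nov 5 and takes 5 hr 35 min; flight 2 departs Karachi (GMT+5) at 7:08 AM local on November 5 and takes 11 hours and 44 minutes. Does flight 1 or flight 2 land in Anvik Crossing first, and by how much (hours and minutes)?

the second, by 1 hour 28 minutes

Flight 1 in UTC: 10:30 PM − 12:45 = 9:45 AM on Nov 5.
+5 hours 35 minutes → arrive 3:20 PM UTC on Nov 5.
Flight 2 in UTC: 7:08 AM − 5:00 = 2:08 AM on Nov 5.
+11 hours and 44 minutes → arrive 1:52 PM UTC on Nov 5.
Flight 2 lands earlier by 1 hour 28 minutes.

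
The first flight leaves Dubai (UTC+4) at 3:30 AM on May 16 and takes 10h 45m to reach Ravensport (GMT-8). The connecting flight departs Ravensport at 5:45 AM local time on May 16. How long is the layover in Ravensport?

Convert departure to UTC: 3:30 AM − 4:00 = 11:30 PM UTC on May 15.
Add 10 hours and 45 minutes flight time → 10:15 AM UTC (May 16).
Ravensport is UTC−8:00, so local arrival = 10:15 AM − 8:00 = 2:15 AM on May 16.
Layover = 5:45 AM − 2:15 AM = 3 hours 30 minutes.

3 hours 30 minutes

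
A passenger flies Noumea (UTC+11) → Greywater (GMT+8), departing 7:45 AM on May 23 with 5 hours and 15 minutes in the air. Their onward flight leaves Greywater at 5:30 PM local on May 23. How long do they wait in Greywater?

Convert departure to UTC: 7:45 AM − 11:00 = 8:45 PM UTC on May 22.
Add 5 hours and 15 minutes flight time → 2:00 AM UTC (May 23).
Greywater is UTC+8:00, so local arrival = 2:00 AM + 8:00 = 10:00 AM on May 23.
Layover = 5:30 PM − 10:00 AM = 7 hours 30 minutes.

7 hours 30 minutes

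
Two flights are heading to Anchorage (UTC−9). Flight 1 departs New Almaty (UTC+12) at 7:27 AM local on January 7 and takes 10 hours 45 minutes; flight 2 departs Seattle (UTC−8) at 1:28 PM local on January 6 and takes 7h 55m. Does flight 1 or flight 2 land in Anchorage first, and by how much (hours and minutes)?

the second, by 49 minutes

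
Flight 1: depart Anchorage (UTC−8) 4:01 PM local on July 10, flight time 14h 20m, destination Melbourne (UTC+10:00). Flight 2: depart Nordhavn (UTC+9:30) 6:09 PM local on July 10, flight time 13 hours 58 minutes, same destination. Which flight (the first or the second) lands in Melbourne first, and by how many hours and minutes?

Flight 1 in UTC: 4:01 PM + 8:00 = 12:01 AM on Jul 11.
+14 hours 20 minutes → arrive 2:21 PM UTC on Jul 11.
Flight 2 in UTC: 6:09 PM − 9:30 = 8:39 AM on Jul 10.
+13 hours 58 minutes → arrive 10:37 PM UTC on Jul 10.
Flight 2 lands earlier by 15 hours 44 minutes.

the second, by 15 hours 44 minutes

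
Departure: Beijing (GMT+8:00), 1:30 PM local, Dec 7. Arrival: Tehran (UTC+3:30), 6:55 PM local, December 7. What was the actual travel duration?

Departure in UTC: 1:30 PM − 8:00 = 5:30 AM on Dec 7.
Arrival in UTC: 6:55 PM − 3:30 = 3:25 PM on Dec 7.
Elapsed = 3:25 PM − 5:30 AM = 9 hours 55 minutes.

9 hours 55 minutes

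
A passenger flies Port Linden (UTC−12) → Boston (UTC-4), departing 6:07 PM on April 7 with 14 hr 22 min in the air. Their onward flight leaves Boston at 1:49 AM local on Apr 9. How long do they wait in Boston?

Convert departure to UTC: 6:07 PM + 12:00 = 6:07 AM UTC on Apr 8.
Add 14 hours and 22 minutes flight time → 8:29 PM UTC.
Boston is UTC−4:00, so local arrival = 8:29 PM − 4:00 = 4:29 PM on Apr 8.
Layover = 1:49 AM − 4:29 PM (+1 day) = 9 hours 20 minutes.

9 hours 20 minutes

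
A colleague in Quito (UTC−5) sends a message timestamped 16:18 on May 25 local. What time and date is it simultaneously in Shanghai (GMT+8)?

05:18 on May 26

In UTC: 16:18 + 5:00 = 21:18 on May 25.
Shanghai is UTC+8:00: 21:18 + 8:00 = 05:18 on May 26.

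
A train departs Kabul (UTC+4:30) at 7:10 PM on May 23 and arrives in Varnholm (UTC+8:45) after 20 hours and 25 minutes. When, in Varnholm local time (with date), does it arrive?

Varnholm is 4:15 ahead of Kabul.
After 20 hours 25 minutes it is 3:35 PM (May 24) in Kabul.
Shift by the zone difference: 3:35 PM + 4:15 = 7:50 PM on May 24 in Varnholm.

7:50 PM on May 24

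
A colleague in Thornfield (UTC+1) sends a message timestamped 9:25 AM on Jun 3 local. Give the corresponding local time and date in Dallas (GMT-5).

3:25 AM on June 3

In UTC: 9:25 AM − 1:00 = 8:25 AM on Jun 3.
Dallas is UTC−5:00: 8:25 AM − 5:00 = 3:25 AM on Jun 3.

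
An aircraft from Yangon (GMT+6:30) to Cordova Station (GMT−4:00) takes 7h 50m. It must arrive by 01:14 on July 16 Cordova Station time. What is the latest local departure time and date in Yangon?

Target arrival in UTC: 01:14 + 4:00 = 05:14 on Jul 16.
Subtract 7 hours and 50 minutes → departure 21:24 UTC on Jul 15.
Yangon is UTC+6:30: 21:24 + 6:30 = 03:54 on Jul 16.

03:54 on July 16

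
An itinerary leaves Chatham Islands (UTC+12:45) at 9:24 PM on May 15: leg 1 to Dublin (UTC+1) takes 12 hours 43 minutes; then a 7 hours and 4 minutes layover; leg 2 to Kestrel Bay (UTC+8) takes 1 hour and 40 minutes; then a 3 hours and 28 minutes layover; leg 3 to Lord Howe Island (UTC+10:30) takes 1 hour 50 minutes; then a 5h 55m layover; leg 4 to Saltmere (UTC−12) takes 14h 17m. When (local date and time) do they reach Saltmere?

Convert departure to UTC: 9:24 PM − 12:45 = 8:39 AM UTC on May 15.
Add 12 hours and 43 minutes leg 1 → 9:22 PM UTC.
Add 7 hours and 4 minutes layover in Dublin → 4:26 AM UTC (May 16).
Add 1 hour 40 minutes leg 2 → 6:06 AM UTC.
Add 3 hours 28 minutes layover in Kestrel Bay → 9:34 AM UTC.
Add 1 hour and 50 minutes leg 3 → 11:24 AM UTC.
Add 5 hours 55 minutes layover in Lord Howe Island → 5:19 PM UTC.
Add 14 hours and 17 minutes leg 4 → 7:36 AM UTC (May 17).
Saltmere is UTC−12:00, so local arrival = 7:36 AM − 12:00 = 7:36 PM on May 16.

7:36 PM on May 16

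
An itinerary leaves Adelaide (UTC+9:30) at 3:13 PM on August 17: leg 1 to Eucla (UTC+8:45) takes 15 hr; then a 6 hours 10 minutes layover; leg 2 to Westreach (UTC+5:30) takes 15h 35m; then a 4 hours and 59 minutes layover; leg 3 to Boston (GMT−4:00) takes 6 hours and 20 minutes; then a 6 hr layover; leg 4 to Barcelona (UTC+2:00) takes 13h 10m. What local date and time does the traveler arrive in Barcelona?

2:57 AM on August 20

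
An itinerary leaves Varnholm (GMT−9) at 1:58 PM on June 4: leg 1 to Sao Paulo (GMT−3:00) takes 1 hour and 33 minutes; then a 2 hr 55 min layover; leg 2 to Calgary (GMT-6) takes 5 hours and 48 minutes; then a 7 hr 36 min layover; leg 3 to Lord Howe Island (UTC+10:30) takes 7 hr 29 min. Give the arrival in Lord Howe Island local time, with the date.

Convert departure to UTC: 1:58 PM + 9:00 = 10:58 PM UTC on Jun 4.
Add 1 hour and 33 minutes leg 1 → 12:31 AM UTC (Jun 5).
Add 2 hours 55 minutes layover in Sao Paulo → 3:26 AM UTC.
Add 5 hours 48 minutes leg 2 → 9:14 AM UTC.
Add 7 hours 36 minutes layover in Calgary → 4:50 PM UTC.
Add 7 hours and 29 minutes leg 3 → 12:19 AM UTC (Jun 6).
Lord Howe Island is UTC+10:30, so local arrival = 12:19 AM + 10:30 = 10:49 AM on Jun 6.

10:49 AM on Jun 6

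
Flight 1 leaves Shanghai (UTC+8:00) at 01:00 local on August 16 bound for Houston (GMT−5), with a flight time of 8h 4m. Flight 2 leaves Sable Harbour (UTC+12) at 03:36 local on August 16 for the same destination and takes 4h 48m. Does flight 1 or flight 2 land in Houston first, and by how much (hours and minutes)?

Flight 1 in UTC: 01:00 − 8:00 = 17:00 on Aug 15.
+8 hours and 4 minutes → arrive 01:04 UTC on Aug 16.
Flight 2 in UTC: 03:36 − 12:00 = 15:36 on Aug 15.
+4 hours 48 minutes → arrive 20:24 UTC on Aug 15.
Flight 2 lands earlier by 4 hours 40 minutes.

the second, by 4 hours 40 minutes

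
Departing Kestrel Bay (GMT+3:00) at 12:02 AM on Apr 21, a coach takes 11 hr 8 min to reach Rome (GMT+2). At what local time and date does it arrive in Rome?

10:10 AM on April 21

Convert departure to UTC: 12:02 AM − 3:00 = 9:02 PM UTC on Apr 20.
Add 11 hours 8 minutes travel time → 8:10 AM UTC (Apr 21).
Rome is UTC+2:00, so local arrival = 8:10 AM + 2:00 = 10:10 AM on Apr 21.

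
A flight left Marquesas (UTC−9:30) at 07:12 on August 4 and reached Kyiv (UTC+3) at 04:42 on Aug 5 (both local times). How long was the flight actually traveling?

9 hours

Kyiv is 12:30 ahead of Marquesas.
Clock-face elapsed time (ignoring zones) is 21 hours 30 minutes.
Actual elapsed = 21 hours 30 minutes − 12:30 = 9 hours.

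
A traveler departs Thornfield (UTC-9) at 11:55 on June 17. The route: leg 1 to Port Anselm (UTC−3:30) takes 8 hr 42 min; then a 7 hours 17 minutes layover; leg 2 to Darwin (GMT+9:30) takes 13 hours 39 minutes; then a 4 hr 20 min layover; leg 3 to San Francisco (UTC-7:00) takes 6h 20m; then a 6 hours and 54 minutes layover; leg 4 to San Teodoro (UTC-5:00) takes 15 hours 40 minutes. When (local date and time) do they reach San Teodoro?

Convert departure to UTC: 11:55 + 9:00 = 20:55 UTC on Jun 17.
Add 8 hours and 42 minutes leg 1 → 05:37 UTC (Jun 18).
Add 7 hours 17 minutes layover in Port Anselm → 12:54 UTC.
Add 13 hours 39 minutes leg 2 → 02:33 UTC (Jun 19).
Add 4 hours and 20 minutes layover in Darwin → 06:53 UTC.
Add 6 hours 20 minutes leg 3 → 13:13 UTC.
Add 6 hours 54 minutes layover in San Francisco → 20:07 UTC.
Add 15 hours 40 minutes leg 4 → 11:47 UTC (Jun 20).
San Teodoro is UTC−5:00, so local arrival = 11:47 − 5:00 = 06:47 on Jun 20.

06:47 on Jun 20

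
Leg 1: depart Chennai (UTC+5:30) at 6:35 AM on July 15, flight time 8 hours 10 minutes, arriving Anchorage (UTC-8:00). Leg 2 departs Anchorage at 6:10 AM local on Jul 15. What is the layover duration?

4 hours 55 minutes

Convert departure to UTC: 6:35 AM − 5:30 = 1:05 AM UTC on Jul 15.
Add 8 hours and 10 minutes flight time → 9:15 AM UTC.
Anchorage is UTC−8:00, so local arrival = 9:15 AM − 8:00 = 1:15 AM on Jul 15.
Layover = 6:10 AM − 1:15 AM = 4 hours 55 minutes.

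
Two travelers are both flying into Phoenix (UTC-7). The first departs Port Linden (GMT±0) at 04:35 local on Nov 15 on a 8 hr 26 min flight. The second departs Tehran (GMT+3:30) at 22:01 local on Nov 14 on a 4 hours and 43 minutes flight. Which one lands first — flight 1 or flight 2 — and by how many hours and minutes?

Flight 1 departs at 04:35 UTC (Nov 15).
+8 hours and 26 minutes → arrive 13:01 UTC on Nov 15.
Flight 2 in UTC: 22:01 − 3:30 = 18:31 on Nov 14.
+4 hours 43 minutes → arrive 23:14 UTC on Nov 14.
Flight 2 lands earlier by 13 hours 47 minutes.

the second, by 13 hours 47 minutes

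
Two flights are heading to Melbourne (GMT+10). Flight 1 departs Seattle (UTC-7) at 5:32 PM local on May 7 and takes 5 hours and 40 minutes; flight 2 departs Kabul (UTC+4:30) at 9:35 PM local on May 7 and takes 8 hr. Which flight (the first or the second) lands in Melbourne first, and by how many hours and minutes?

the second, by 5 hours 7 minutes

Flight 1 in UTC: 5:32 PM + 7:00 = 12:32 AM on May 8.
+5 hours 40 minutes → arrive 6:12 AM UTC on May 8.
Flight 2 in UTC: 9:35 PM − 4:30 = 5:05 PM on May 7.
+8 hours → arrive 1:05 AM UTC on May 8.
Flight 2 lands earlier by 5 hours 7 minutes.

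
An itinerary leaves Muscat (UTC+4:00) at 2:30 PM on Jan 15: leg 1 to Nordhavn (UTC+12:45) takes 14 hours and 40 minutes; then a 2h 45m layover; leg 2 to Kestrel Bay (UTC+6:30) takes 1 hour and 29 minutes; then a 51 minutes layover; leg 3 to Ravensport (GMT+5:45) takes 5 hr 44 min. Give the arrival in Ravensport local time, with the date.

5:44 PM on January 16

Convert departure to UTC: 2:30 PM − 4:00 = 10:30 AM UTC on Jan 15.
Add 14 hours 40 minutes leg 1 → 1:10 AM UTC (Jan 16).
Add 2 hours and 45 minutes layover in Nordhavn → 3:55 AM UTC.
Add 1 hour 29 minutes leg 2 → 5:24 AM UTC.
Add 51 minutes layover in Kestrel Bay → 6:15 AM UTC.
Add 5 hours 44 minutes leg 3 → 11:59 AM UTC.
Ravensport is UTC+5:45, so local arrival = 11:59 AM + 5:45 = 5:44 PM on Jan 16.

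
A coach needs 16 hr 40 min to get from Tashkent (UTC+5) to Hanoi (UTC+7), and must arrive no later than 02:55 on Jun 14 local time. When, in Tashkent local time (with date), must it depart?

Target arrival in UTC: 02:55 − 7:00 = 19:55 on Jun 13.
Subtract 16 hours 40 minutes → departure 03:15 UTC on Jun 13.
Tashkent is UTC+5:00: 03:15 + 5:00 = 08:15 on Jun 13.

08:15 on June 13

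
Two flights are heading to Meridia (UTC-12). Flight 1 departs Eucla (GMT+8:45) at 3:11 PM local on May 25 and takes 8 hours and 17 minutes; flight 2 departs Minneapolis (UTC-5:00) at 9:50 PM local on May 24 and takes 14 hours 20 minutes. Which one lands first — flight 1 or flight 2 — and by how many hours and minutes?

Flight 1 in UTC: 3:11 PM − 8:45 = 6:26 AM on May 25.
+8 hours 17 minutes → arrive 2:43 PM UTC on May 25.
Flight 2 in UTC: 9:50 PM + 5:00 = 2:50 AM on May 25.
+14 hours 20 minutes → arrive 5:10 PM UTC on May 25.
Flight 1 lands earlier by 2 hours 27 minutes.

the first, by 2 hours 27 minutes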